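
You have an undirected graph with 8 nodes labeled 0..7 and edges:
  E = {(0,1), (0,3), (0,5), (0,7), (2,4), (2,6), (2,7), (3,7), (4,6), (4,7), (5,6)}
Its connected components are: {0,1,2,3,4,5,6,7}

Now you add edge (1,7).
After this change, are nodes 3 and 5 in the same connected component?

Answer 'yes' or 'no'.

Answer: yes

Derivation:
Initial components: {0,1,2,3,4,5,6,7}
Adding edge (1,7): both already in same component {0,1,2,3,4,5,6,7}. No change.
New components: {0,1,2,3,4,5,6,7}
Are 3 and 5 in the same component? yes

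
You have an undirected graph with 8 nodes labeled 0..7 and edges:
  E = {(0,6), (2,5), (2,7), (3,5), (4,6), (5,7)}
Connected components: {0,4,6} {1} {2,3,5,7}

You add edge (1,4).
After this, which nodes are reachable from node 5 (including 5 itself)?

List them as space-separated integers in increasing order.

Before: nodes reachable from 5: {2,3,5,7}
Adding (1,4): merges two components, but neither contains 5. Reachability from 5 unchanged.
After: nodes reachable from 5: {2,3,5,7}

Answer: 2 3 5 7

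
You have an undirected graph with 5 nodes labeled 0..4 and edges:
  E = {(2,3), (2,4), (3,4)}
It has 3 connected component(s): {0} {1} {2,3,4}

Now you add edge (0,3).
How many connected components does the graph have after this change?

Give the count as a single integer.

Answer: 2

Derivation:
Initial component count: 3
Add (0,3): merges two components. Count decreases: 3 -> 2.
New component count: 2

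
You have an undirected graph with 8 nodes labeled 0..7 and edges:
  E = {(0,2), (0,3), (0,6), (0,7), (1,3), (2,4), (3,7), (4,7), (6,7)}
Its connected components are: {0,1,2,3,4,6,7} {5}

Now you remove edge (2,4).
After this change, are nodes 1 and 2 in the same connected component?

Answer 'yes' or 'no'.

Initial components: {0,1,2,3,4,6,7} {5}
Removing edge (2,4): not a bridge — component count unchanged at 2.
New components: {0,1,2,3,4,6,7} {5}
Are 1 and 2 in the same component? yes

Answer: yes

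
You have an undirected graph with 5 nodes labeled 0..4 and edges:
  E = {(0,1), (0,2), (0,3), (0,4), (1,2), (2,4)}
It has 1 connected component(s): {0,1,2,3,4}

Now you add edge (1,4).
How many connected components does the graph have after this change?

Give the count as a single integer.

Answer: 1

Derivation:
Initial component count: 1
Add (1,4): endpoints already in same component. Count unchanged: 1.
New component count: 1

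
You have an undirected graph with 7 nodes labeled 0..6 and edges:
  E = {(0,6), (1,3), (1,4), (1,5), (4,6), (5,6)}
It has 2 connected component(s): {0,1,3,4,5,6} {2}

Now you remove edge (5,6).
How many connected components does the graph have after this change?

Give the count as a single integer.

Initial component count: 2
Remove (5,6): not a bridge. Count unchanged: 2.
  After removal, components: {0,1,3,4,5,6} {2}
New component count: 2

Answer: 2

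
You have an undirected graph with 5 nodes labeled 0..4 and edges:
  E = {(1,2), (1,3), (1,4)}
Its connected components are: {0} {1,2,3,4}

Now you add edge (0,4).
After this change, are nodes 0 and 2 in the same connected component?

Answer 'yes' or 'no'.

Answer: yes

Derivation:
Initial components: {0} {1,2,3,4}
Adding edge (0,4): merges {0} and {1,2,3,4}.
New components: {0,1,2,3,4}
Are 0 and 2 in the same component? yes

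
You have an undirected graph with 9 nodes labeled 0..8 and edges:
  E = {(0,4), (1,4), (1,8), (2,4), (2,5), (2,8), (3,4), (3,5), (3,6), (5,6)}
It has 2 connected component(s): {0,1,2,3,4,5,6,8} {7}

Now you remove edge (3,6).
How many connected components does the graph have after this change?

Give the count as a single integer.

Answer: 2

Derivation:
Initial component count: 2
Remove (3,6): not a bridge. Count unchanged: 2.
  After removal, components: {0,1,2,3,4,5,6,8} {7}
New component count: 2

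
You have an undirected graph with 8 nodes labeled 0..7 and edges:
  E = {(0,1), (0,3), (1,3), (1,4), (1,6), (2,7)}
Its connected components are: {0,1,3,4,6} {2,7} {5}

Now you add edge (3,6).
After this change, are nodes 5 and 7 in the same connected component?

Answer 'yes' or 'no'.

Answer: no

Derivation:
Initial components: {0,1,3,4,6} {2,7} {5}
Adding edge (3,6): both already in same component {0,1,3,4,6}. No change.
New components: {0,1,3,4,6} {2,7} {5}
Are 5 and 7 in the same component? no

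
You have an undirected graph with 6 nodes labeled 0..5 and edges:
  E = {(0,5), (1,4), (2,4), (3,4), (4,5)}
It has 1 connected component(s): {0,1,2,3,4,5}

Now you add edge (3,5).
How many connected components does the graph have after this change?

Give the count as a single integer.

Initial component count: 1
Add (3,5): endpoints already in same component. Count unchanged: 1.
New component count: 1

Answer: 1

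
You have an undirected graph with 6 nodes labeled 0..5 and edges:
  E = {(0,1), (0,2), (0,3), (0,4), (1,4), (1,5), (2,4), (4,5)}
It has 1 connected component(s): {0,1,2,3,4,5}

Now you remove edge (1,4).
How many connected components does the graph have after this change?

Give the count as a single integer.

Answer: 1

Derivation:
Initial component count: 1
Remove (1,4): not a bridge. Count unchanged: 1.
  After removal, components: {0,1,2,3,4,5}
New component count: 1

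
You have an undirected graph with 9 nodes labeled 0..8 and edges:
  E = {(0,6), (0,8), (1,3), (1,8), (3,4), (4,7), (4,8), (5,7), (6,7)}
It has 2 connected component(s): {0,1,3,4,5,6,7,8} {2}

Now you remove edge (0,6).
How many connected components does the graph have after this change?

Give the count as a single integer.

Initial component count: 2
Remove (0,6): not a bridge. Count unchanged: 2.
  After removal, components: {0,1,3,4,5,6,7,8} {2}
New component count: 2

Answer: 2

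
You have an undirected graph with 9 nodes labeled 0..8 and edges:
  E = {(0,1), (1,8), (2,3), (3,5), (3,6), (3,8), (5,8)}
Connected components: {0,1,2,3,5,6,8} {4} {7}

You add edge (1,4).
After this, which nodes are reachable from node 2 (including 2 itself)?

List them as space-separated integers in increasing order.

Before: nodes reachable from 2: {0,1,2,3,5,6,8}
Adding (1,4): merges 2's component with another. Reachability grows.
After: nodes reachable from 2: {0,1,2,3,4,5,6,8}

Answer: 0 1 2 3 4 5 6 8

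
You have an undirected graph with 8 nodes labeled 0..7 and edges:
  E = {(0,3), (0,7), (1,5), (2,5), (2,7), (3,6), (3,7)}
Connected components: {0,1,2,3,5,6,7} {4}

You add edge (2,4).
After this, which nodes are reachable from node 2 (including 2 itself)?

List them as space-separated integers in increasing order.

Before: nodes reachable from 2: {0,1,2,3,5,6,7}
Adding (2,4): merges 2's component with another. Reachability grows.
After: nodes reachable from 2: {0,1,2,3,4,5,6,7}

Answer: 0 1 2 3 4 5 6 7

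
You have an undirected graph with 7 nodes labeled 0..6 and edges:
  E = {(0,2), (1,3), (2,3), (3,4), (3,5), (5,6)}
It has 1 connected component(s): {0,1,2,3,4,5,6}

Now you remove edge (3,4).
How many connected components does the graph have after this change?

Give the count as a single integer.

Answer: 2

Derivation:
Initial component count: 1
Remove (3,4): it was a bridge. Count increases: 1 -> 2.
  After removal, components: {0,1,2,3,5,6} {4}
New component count: 2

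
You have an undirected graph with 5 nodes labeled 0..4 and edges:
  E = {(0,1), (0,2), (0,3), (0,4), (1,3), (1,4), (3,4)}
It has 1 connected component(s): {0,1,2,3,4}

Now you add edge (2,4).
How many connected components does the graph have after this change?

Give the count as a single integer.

Initial component count: 1
Add (2,4): endpoints already in same component. Count unchanged: 1.
New component count: 1

Answer: 1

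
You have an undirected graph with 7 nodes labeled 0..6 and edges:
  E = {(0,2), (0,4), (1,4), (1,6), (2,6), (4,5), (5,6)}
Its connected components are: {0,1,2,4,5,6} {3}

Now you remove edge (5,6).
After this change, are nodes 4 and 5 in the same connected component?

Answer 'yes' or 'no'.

Initial components: {0,1,2,4,5,6} {3}
Removing edge (5,6): not a bridge — component count unchanged at 2.
New components: {0,1,2,4,5,6} {3}
Are 4 and 5 in the same component? yes

Answer: yes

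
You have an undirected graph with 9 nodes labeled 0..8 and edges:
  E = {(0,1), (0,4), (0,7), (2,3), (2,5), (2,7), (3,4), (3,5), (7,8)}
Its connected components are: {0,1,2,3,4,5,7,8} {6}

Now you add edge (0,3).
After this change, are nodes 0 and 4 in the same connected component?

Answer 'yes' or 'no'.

Initial components: {0,1,2,3,4,5,7,8} {6}
Adding edge (0,3): both already in same component {0,1,2,3,4,5,7,8}. No change.
New components: {0,1,2,3,4,5,7,8} {6}
Are 0 and 4 in the same component? yes

Answer: yes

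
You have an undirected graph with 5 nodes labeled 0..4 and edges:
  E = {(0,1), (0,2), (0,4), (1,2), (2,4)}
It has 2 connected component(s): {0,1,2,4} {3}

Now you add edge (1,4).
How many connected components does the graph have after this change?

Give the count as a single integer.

Answer: 2

Derivation:
Initial component count: 2
Add (1,4): endpoints already in same component. Count unchanged: 2.
New component count: 2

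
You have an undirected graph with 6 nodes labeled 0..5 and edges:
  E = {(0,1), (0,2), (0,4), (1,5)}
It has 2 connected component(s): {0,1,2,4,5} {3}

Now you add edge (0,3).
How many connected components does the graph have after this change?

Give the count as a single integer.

Initial component count: 2
Add (0,3): merges two components. Count decreases: 2 -> 1.
New component count: 1

Answer: 1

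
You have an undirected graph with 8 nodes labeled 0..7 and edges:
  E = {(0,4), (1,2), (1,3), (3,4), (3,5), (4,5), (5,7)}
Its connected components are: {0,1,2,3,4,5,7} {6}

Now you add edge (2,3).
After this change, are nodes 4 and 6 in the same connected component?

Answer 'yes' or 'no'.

Initial components: {0,1,2,3,4,5,7} {6}
Adding edge (2,3): both already in same component {0,1,2,3,4,5,7}. No change.
New components: {0,1,2,3,4,5,7} {6}
Are 4 and 6 in the same component? no

Answer: no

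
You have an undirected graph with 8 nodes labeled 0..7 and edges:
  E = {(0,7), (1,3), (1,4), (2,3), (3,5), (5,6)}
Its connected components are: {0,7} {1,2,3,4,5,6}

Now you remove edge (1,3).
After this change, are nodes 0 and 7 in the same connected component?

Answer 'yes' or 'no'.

Answer: yes

Derivation:
Initial components: {0,7} {1,2,3,4,5,6}
Removing edge (1,3): it was a bridge — component count 2 -> 3.
New components: {0,7} {1,4} {2,3,5,6}
Are 0 and 7 in the same component? yes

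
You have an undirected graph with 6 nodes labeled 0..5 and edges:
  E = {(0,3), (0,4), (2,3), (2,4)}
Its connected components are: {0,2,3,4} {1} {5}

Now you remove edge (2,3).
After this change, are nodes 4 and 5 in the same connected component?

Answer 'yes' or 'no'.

Initial components: {0,2,3,4} {1} {5}
Removing edge (2,3): not a bridge — component count unchanged at 3.
New components: {0,2,3,4} {1} {5}
Are 4 and 5 in the same component? no

Answer: no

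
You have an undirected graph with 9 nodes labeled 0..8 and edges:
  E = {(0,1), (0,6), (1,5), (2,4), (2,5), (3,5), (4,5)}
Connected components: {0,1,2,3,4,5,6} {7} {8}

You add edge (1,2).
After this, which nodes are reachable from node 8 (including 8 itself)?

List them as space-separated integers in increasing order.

Answer: 8

Derivation:
Before: nodes reachable from 8: {8}
Adding (1,2): both endpoints already in same component. Reachability from 8 unchanged.
After: nodes reachable from 8: {8}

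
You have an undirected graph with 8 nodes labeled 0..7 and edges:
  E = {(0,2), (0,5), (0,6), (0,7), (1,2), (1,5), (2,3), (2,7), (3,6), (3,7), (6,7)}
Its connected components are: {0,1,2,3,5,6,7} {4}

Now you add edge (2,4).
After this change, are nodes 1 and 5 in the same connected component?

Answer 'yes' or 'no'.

Initial components: {0,1,2,3,5,6,7} {4}
Adding edge (2,4): merges {0,1,2,3,5,6,7} and {4}.
New components: {0,1,2,3,4,5,6,7}
Are 1 and 5 in the same component? yes

Answer: yes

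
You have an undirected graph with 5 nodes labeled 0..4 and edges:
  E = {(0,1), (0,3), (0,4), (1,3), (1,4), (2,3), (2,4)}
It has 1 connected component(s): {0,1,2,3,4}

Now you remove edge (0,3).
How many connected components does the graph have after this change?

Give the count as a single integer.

Initial component count: 1
Remove (0,3): not a bridge. Count unchanged: 1.
  After removal, components: {0,1,2,3,4}
New component count: 1

Answer: 1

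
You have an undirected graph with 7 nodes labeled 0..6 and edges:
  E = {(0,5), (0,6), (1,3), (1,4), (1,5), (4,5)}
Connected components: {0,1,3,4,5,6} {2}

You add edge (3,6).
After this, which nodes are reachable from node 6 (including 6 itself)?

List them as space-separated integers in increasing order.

Before: nodes reachable from 6: {0,1,3,4,5,6}
Adding (3,6): both endpoints already in same component. Reachability from 6 unchanged.
After: nodes reachable from 6: {0,1,3,4,5,6}

Answer: 0 1 3 4 5 6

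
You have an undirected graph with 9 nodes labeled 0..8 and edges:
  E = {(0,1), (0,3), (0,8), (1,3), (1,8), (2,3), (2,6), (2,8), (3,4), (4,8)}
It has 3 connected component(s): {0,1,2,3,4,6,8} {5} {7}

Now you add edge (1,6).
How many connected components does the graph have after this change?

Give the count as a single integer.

Answer: 3

Derivation:
Initial component count: 3
Add (1,6): endpoints already in same component. Count unchanged: 3.
New component count: 3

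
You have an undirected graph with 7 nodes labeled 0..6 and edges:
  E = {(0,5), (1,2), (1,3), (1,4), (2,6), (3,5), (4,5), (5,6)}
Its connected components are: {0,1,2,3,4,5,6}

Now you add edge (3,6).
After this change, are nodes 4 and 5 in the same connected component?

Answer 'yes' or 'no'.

Answer: yes

Derivation:
Initial components: {0,1,2,3,4,5,6}
Adding edge (3,6): both already in same component {0,1,2,3,4,5,6}. No change.
New components: {0,1,2,3,4,5,6}
Are 4 and 5 in the same component? yes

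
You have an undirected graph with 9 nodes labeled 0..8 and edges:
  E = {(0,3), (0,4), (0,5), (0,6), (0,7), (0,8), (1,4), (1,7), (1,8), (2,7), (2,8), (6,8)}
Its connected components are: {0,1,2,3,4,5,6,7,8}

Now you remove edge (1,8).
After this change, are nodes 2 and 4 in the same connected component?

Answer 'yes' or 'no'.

Initial components: {0,1,2,3,4,5,6,7,8}
Removing edge (1,8): not a bridge — component count unchanged at 1.
New components: {0,1,2,3,4,5,6,7,8}
Are 2 and 4 in the same component? yes

Answer: yes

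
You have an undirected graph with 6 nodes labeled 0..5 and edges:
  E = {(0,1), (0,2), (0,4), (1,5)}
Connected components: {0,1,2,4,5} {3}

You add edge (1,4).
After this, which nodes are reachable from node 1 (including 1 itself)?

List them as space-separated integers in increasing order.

Before: nodes reachable from 1: {0,1,2,4,5}
Adding (1,4): both endpoints already in same component. Reachability from 1 unchanged.
After: nodes reachable from 1: {0,1,2,4,5}

Answer: 0 1 2 4 5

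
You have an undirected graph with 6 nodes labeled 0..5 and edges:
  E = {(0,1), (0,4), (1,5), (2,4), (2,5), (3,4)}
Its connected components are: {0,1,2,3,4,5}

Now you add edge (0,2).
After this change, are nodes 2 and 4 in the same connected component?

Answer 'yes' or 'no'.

Answer: yes

Derivation:
Initial components: {0,1,2,3,4,5}
Adding edge (0,2): both already in same component {0,1,2,3,4,5}. No change.
New components: {0,1,2,3,4,5}
Are 2 and 4 in the same component? yes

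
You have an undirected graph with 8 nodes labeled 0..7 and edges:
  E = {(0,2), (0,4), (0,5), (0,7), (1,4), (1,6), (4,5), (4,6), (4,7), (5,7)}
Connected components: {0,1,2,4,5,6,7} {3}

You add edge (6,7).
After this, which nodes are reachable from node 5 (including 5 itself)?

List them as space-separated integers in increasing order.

Answer: 0 1 2 4 5 6 7

Derivation:
Before: nodes reachable from 5: {0,1,2,4,5,6,7}
Adding (6,7): both endpoints already in same component. Reachability from 5 unchanged.
After: nodes reachable from 5: {0,1,2,4,5,6,7}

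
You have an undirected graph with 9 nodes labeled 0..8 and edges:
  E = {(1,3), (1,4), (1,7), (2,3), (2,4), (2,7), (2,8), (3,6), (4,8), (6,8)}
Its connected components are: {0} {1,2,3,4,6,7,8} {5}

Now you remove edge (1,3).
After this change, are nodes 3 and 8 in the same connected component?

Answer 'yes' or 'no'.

Answer: yes

Derivation:
Initial components: {0} {1,2,3,4,6,7,8} {5}
Removing edge (1,3): not a bridge — component count unchanged at 3.
New components: {0} {1,2,3,4,6,7,8} {5}
Are 3 and 8 in the same component? yes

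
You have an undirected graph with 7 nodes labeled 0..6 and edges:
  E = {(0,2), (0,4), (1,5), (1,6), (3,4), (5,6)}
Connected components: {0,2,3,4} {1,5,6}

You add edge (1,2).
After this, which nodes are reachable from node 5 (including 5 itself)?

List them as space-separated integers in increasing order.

Answer: 0 1 2 3 4 5 6

Derivation:
Before: nodes reachable from 5: {1,5,6}
Adding (1,2): merges 5's component with another. Reachability grows.
After: nodes reachable from 5: {0,1,2,3,4,5,6}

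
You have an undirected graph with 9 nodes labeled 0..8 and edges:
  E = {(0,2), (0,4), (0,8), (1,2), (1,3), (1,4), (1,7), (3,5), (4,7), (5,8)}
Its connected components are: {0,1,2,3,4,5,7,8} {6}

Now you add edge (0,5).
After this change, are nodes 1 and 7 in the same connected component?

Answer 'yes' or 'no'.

Answer: yes

Derivation:
Initial components: {0,1,2,3,4,5,7,8} {6}
Adding edge (0,5): both already in same component {0,1,2,3,4,5,7,8}. No change.
New components: {0,1,2,3,4,5,7,8} {6}
Are 1 and 7 in the same component? yes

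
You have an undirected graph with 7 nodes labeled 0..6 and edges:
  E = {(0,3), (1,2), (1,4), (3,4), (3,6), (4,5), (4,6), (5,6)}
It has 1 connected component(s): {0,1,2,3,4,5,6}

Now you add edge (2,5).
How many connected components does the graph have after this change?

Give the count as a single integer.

Initial component count: 1
Add (2,5): endpoints already in same component. Count unchanged: 1.
New component count: 1

Answer: 1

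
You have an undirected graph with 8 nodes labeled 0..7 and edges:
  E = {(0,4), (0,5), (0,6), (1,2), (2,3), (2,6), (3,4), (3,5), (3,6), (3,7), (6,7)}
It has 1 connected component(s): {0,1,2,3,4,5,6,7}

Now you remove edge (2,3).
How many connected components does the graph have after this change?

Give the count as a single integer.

Answer: 1

Derivation:
Initial component count: 1
Remove (2,3): not a bridge. Count unchanged: 1.
  After removal, components: {0,1,2,3,4,5,6,7}
New component count: 1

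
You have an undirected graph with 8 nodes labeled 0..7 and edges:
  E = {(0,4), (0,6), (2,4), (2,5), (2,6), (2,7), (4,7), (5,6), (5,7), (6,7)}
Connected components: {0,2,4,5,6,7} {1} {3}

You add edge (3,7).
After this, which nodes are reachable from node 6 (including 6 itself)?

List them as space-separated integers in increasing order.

Answer: 0 2 3 4 5 6 7

Derivation:
Before: nodes reachable from 6: {0,2,4,5,6,7}
Adding (3,7): merges 6's component with another. Reachability grows.
After: nodes reachable from 6: {0,2,3,4,5,6,7}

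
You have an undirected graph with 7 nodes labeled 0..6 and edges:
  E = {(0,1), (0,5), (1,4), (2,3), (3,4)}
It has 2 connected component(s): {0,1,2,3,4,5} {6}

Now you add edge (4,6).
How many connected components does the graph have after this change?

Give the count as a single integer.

Answer: 1

Derivation:
Initial component count: 2
Add (4,6): merges two components. Count decreases: 2 -> 1.
New component count: 1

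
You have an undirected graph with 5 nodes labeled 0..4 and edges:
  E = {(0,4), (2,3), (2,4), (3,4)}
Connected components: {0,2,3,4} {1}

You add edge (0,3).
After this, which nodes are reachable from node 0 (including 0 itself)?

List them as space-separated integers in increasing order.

Before: nodes reachable from 0: {0,2,3,4}
Adding (0,3): both endpoints already in same component. Reachability from 0 unchanged.
After: nodes reachable from 0: {0,2,3,4}

Answer: 0 2 3 4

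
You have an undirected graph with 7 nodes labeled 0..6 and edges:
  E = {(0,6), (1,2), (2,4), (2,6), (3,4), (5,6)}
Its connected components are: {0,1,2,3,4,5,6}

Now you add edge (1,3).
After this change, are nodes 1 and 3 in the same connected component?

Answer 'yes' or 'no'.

Initial components: {0,1,2,3,4,5,6}
Adding edge (1,3): both already in same component {0,1,2,3,4,5,6}. No change.
New components: {0,1,2,3,4,5,6}
Are 1 and 3 in the same component? yes

Answer: yes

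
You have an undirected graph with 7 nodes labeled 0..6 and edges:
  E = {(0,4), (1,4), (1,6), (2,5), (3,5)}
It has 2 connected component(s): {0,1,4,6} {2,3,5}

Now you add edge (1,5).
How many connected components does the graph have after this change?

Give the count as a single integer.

Initial component count: 2
Add (1,5): merges two components. Count decreases: 2 -> 1.
New component count: 1

Answer: 1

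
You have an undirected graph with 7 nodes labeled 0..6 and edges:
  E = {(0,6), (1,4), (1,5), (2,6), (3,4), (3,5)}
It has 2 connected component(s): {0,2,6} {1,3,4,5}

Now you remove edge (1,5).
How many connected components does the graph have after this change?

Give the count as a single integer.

Initial component count: 2
Remove (1,5): not a bridge. Count unchanged: 2.
  After removal, components: {0,2,6} {1,3,4,5}
New component count: 2

Answer: 2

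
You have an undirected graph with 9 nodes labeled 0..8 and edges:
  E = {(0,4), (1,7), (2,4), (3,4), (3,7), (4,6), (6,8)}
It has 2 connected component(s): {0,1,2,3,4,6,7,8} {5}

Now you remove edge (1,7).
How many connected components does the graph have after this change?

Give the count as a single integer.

Answer: 3

Derivation:
Initial component count: 2
Remove (1,7): it was a bridge. Count increases: 2 -> 3.
  After removal, components: {0,2,3,4,6,7,8} {1} {5}
New component count: 3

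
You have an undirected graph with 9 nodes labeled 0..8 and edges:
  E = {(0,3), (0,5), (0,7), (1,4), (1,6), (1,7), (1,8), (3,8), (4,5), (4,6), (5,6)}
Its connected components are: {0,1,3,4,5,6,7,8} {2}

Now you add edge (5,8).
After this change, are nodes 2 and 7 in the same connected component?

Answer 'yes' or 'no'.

Initial components: {0,1,3,4,5,6,7,8} {2}
Adding edge (5,8): both already in same component {0,1,3,4,5,6,7,8}. No change.
New components: {0,1,3,4,5,6,7,8} {2}
Are 2 and 7 in the same component? no

Answer: no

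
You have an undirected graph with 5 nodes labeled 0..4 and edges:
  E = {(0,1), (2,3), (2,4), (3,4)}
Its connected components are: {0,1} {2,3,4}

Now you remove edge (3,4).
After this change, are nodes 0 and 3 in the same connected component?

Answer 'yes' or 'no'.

Initial components: {0,1} {2,3,4}
Removing edge (3,4): not a bridge — component count unchanged at 2.
New components: {0,1} {2,3,4}
Are 0 and 3 in the same component? no

Answer: no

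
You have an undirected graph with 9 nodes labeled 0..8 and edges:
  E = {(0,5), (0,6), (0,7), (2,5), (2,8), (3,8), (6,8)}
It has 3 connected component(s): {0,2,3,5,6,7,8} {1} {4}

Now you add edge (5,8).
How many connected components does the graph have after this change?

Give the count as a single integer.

Initial component count: 3
Add (5,8): endpoints already in same component. Count unchanged: 3.
New component count: 3

Answer: 3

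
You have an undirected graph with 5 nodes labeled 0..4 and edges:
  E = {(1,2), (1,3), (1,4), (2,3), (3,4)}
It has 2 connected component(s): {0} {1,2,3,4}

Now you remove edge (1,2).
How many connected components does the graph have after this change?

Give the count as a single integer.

Initial component count: 2
Remove (1,2): not a bridge. Count unchanged: 2.
  After removal, components: {0} {1,2,3,4}
New component count: 2

Answer: 2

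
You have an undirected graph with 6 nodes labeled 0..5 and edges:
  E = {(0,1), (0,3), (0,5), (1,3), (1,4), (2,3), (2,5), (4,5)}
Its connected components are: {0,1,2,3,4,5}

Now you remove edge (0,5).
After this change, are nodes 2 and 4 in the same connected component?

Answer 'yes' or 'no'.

Answer: yes

Derivation:
Initial components: {0,1,2,3,4,5}
Removing edge (0,5): not a bridge — component count unchanged at 1.
New components: {0,1,2,3,4,5}
Are 2 and 4 in the same component? yes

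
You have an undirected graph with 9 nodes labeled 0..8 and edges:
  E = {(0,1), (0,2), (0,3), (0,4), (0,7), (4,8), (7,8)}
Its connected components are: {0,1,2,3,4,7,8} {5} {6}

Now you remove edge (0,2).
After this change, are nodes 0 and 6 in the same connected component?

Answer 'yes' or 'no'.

Answer: no

Derivation:
Initial components: {0,1,2,3,4,7,8} {5} {6}
Removing edge (0,2): it was a bridge — component count 3 -> 4.
New components: {0,1,3,4,7,8} {2} {5} {6}
Are 0 and 6 in the same component? no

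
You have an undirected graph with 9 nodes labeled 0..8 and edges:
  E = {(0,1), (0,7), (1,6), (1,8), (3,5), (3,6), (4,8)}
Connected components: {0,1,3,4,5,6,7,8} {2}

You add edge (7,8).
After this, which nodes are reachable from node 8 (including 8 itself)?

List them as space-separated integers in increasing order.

Before: nodes reachable from 8: {0,1,3,4,5,6,7,8}
Adding (7,8): both endpoints already in same component. Reachability from 8 unchanged.
After: nodes reachable from 8: {0,1,3,4,5,6,7,8}

Answer: 0 1 3 4 5 6 7 8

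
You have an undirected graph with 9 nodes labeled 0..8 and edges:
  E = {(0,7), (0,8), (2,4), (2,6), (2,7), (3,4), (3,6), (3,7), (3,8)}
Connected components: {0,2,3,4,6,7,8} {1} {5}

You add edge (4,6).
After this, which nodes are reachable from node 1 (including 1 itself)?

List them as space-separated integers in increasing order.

Before: nodes reachable from 1: {1}
Adding (4,6): both endpoints already in same component. Reachability from 1 unchanged.
After: nodes reachable from 1: {1}

Answer: 1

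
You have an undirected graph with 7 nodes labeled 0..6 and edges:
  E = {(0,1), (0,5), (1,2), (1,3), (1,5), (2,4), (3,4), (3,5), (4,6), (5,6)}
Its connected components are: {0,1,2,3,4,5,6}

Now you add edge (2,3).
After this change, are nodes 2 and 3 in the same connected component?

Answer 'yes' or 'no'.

Initial components: {0,1,2,3,4,5,6}
Adding edge (2,3): both already in same component {0,1,2,3,4,5,6}. No change.
New components: {0,1,2,3,4,5,6}
Are 2 and 3 in the same component? yes

Answer: yes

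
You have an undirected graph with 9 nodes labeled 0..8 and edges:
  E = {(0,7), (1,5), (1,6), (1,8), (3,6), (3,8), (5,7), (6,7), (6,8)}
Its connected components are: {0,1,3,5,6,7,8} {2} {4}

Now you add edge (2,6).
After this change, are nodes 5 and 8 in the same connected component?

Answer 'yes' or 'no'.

Answer: yes

Derivation:
Initial components: {0,1,3,5,6,7,8} {2} {4}
Adding edge (2,6): merges {2} and {0,1,3,5,6,7,8}.
New components: {0,1,2,3,5,6,7,8} {4}
Are 5 and 8 in the same component? yes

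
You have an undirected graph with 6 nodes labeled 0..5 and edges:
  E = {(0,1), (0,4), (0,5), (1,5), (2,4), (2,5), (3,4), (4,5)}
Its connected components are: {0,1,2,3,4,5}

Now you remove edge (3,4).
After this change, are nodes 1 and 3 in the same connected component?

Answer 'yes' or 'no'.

Initial components: {0,1,2,3,4,5}
Removing edge (3,4): it was a bridge — component count 1 -> 2.
New components: {0,1,2,4,5} {3}
Are 1 and 3 in the same component? no

Answer: no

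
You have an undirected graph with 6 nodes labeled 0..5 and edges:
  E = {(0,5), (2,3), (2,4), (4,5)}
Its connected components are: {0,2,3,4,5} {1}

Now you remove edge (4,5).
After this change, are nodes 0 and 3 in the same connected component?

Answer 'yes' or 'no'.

Answer: no

Derivation:
Initial components: {0,2,3,4,5} {1}
Removing edge (4,5): it was a bridge — component count 2 -> 3.
New components: {0,5} {1} {2,3,4}
Are 0 and 3 in the same component? no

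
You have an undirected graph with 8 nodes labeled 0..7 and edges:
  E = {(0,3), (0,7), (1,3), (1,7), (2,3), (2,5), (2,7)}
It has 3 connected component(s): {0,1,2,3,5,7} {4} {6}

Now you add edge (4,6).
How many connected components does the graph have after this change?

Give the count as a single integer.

Answer: 2

Derivation:
Initial component count: 3
Add (4,6): merges two components. Count decreases: 3 -> 2.
New component count: 2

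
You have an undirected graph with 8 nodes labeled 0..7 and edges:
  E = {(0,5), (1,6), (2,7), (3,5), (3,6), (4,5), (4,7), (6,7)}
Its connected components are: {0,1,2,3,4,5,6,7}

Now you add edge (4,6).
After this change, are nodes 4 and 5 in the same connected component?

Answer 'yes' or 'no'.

Initial components: {0,1,2,3,4,5,6,7}
Adding edge (4,6): both already in same component {0,1,2,3,4,5,6,7}. No change.
New components: {0,1,2,3,4,5,6,7}
Are 4 and 5 in the same component? yes

Answer: yes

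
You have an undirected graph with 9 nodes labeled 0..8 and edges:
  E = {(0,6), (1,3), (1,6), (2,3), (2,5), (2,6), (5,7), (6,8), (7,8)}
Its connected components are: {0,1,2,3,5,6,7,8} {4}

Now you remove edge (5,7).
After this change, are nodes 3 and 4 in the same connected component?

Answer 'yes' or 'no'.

Answer: no

Derivation:
Initial components: {0,1,2,3,5,6,7,8} {4}
Removing edge (5,7): not a bridge — component count unchanged at 2.
New components: {0,1,2,3,5,6,7,8} {4}
Are 3 and 4 in the same component? no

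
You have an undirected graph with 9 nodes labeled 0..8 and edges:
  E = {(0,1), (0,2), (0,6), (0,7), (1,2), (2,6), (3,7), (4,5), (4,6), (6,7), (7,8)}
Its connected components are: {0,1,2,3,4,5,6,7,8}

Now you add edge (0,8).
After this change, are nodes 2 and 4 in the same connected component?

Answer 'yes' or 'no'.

Answer: yes

Derivation:
Initial components: {0,1,2,3,4,5,6,7,8}
Adding edge (0,8): both already in same component {0,1,2,3,4,5,6,7,8}. No change.
New components: {0,1,2,3,4,5,6,7,8}
Are 2 and 4 in the same component? yes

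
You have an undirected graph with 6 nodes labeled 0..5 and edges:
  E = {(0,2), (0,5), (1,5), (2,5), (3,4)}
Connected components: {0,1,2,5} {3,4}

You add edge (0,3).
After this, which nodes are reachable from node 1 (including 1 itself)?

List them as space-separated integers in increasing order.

Before: nodes reachable from 1: {0,1,2,5}
Adding (0,3): merges 1's component with another. Reachability grows.
After: nodes reachable from 1: {0,1,2,3,4,5}

Answer: 0 1 2 3 4 5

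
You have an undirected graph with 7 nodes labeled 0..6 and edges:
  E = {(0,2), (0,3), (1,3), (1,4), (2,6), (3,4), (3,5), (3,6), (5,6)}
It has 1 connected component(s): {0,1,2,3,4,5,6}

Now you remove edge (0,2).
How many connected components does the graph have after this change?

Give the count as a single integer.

Answer: 1

Derivation:
Initial component count: 1
Remove (0,2): not a bridge. Count unchanged: 1.
  After removal, components: {0,1,2,3,4,5,6}
New component count: 1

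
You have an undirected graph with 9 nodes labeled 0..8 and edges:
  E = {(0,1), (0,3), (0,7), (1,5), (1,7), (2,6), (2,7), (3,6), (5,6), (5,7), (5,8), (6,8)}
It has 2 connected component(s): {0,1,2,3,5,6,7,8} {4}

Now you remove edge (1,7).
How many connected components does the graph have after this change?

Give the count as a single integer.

Initial component count: 2
Remove (1,7): not a bridge. Count unchanged: 2.
  After removal, components: {0,1,2,3,5,6,7,8} {4}
New component count: 2

Answer: 2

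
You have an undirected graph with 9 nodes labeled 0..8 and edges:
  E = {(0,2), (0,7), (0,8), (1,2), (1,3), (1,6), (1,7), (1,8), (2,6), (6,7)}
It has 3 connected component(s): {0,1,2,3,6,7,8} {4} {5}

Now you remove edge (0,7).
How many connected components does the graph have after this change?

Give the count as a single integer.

Answer: 3

Derivation:
Initial component count: 3
Remove (0,7): not a bridge. Count unchanged: 3.
  After removal, components: {0,1,2,3,6,7,8} {4} {5}
New component count: 3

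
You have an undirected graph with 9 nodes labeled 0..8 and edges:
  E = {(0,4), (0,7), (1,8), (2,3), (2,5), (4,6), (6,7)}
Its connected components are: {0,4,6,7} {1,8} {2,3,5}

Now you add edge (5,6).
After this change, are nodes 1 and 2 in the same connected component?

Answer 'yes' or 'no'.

Answer: no

Derivation:
Initial components: {0,4,6,7} {1,8} {2,3,5}
Adding edge (5,6): merges {2,3,5} and {0,4,6,7}.
New components: {0,2,3,4,5,6,7} {1,8}
Are 1 and 2 in the same component? no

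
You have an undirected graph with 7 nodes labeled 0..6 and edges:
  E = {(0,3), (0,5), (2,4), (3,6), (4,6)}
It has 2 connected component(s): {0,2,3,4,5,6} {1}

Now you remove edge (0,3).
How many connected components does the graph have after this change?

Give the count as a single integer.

Answer: 3

Derivation:
Initial component count: 2
Remove (0,3): it was a bridge. Count increases: 2 -> 3.
  After removal, components: {0,5} {1} {2,3,4,6}
New component count: 3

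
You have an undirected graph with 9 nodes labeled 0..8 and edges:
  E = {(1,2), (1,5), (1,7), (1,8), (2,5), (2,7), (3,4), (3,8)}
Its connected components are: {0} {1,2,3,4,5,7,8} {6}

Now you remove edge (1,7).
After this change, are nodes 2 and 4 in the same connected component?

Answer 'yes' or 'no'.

Answer: yes

Derivation:
Initial components: {0} {1,2,3,4,5,7,8} {6}
Removing edge (1,7): not a bridge — component count unchanged at 3.
New components: {0} {1,2,3,4,5,7,8} {6}
Are 2 and 4 in the same component? yes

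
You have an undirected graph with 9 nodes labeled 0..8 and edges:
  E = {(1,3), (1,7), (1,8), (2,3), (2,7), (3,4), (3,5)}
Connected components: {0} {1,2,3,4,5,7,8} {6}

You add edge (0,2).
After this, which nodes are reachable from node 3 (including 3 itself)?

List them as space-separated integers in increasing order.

Before: nodes reachable from 3: {1,2,3,4,5,7,8}
Adding (0,2): merges 3's component with another. Reachability grows.
After: nodes reachable from 3: {0,1,2,3,4,5,7,8}

Answer: 0 1 2 3 4 5 7 8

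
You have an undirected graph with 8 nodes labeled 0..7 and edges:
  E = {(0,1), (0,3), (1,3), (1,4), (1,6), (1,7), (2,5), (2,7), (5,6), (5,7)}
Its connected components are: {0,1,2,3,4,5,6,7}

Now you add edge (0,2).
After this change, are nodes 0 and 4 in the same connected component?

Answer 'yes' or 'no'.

Initial components: {0,1,2,3,4,5,6,7}
Adding edge (0,2): both already in same component {0,1,2,3,4,5,6,7}. No change.
New components: {0,1,2,3,4,5,6,7}
Are 0 and 4 in the same component? yes

Answer: yes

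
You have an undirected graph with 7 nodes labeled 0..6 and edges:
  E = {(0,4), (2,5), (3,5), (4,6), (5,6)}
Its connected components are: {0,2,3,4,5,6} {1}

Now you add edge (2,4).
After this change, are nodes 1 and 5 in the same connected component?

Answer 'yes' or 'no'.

Answer: no

Derivation:
Initial components: {0,2,3,4,5,6} {1}
Adding edge (2,4): both already in same component {0,2,3,4,5,6}. No change.
New components: {0,2,3,4,5,6} {1}
Are 1 and 5 in the same component? no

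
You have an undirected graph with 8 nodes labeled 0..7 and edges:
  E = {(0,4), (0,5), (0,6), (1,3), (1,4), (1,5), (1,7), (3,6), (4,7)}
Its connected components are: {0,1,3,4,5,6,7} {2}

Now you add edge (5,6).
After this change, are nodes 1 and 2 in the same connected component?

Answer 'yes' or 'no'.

Answer: no

Derivation:
Initial components: {0,1,3,4,5,6,7} {2}
Adding edge (5,6): both already in same component {0,1,3,4,5,6,7}. No change.
New components: {0,1,3,4,5,6,7} {2}
Are 1 and 2 in the same component? no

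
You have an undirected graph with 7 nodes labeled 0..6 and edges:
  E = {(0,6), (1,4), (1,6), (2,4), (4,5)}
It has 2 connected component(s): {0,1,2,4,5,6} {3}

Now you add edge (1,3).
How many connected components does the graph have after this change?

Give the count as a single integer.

Answer: 1

Derivation:
Initial component count: 2
Add (1,3): merges two components. Count decreases: 2 -> 1.
New component count: 1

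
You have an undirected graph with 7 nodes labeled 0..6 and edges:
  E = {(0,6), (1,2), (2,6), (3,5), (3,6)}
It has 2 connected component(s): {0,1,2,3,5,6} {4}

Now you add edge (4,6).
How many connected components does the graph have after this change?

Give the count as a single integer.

Initial component count: 2
Add (4,6): merges two components. Count decreases: 2 -> 1.
New component count: 1

Answer: 1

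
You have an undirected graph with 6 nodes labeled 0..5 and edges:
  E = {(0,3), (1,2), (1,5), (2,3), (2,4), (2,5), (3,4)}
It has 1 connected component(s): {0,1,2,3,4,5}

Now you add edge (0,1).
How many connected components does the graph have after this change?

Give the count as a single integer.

Initial component count: 1
Add (0,1): endpoints already in same component. Count unchanged: 1.
New component count: 1

Answer: 1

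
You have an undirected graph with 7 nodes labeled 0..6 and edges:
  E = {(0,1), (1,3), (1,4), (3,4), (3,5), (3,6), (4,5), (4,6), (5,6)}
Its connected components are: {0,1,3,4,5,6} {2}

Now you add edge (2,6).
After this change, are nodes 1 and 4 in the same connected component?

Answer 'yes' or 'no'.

Answer: yes

Derivation:
Initial components: {0,1,3,4,5,6} {2}
Adding edge (2,6): merges {2} and {0,1,3,4,5,6}.
New components: {0,1,2,3,4,5,6}
Are 1 and 4 in the same component? yes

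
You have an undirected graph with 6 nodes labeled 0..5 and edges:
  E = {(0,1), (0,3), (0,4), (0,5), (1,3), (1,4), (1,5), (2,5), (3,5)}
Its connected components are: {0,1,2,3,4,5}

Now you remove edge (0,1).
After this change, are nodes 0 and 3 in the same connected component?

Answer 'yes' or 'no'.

Initial components: {0,1,2,3,4,5}
Removing edge (0,1): not a bridge — component count unchanged at 1.
New components: {0,1,2,3,4,5}
Are 0 and 3 in the same component? yes

Answer: yes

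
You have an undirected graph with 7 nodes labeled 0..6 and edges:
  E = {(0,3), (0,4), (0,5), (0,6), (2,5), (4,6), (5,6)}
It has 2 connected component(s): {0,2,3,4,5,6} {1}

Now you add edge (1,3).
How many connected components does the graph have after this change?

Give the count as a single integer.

Initial component count: 2
Add (1,3): merges two components. Count decreases: 2 -> 1.
New component count: 1

Answer: 1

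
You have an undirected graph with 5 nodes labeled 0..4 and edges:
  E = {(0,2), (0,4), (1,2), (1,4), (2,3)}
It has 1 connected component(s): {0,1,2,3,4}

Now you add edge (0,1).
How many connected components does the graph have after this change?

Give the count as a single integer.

Answer: 1

Derivation:
Initial component count: 1
Add (0,1): endpoints already in same component. Count unchanged: 1.
New component count: 1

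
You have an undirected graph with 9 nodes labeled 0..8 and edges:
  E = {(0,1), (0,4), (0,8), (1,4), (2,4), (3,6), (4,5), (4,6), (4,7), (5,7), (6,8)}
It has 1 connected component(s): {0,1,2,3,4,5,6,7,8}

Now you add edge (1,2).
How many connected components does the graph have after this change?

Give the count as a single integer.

Initial component count: 1
Add (1,2): endpoints already in same component. Count unchanged: 1.
New component count: 1

Answer: 1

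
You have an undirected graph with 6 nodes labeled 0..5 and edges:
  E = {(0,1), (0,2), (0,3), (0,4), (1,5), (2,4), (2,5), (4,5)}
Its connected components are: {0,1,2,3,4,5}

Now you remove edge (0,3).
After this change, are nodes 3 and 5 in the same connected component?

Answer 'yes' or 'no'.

Initial components: {0,1,2,3,4,5}
Removing edge (0,3): it was a bridge — component count 1 -> 2.
New components: {0,1,2,4,5} {3}
Are 3 and 5 in the same component? no

Answer: no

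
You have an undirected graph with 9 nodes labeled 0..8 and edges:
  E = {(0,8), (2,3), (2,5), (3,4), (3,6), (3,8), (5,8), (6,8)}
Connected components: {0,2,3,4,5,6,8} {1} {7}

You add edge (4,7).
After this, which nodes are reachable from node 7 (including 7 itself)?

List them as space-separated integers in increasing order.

Answer: 0 2 3 4 5 6 7 8

Derivation:
Before: nodes reachable from 7: {7}
Adding (4,7): merges 7's component with another. Reachability grows.
After: nodes reachable from 7: {0,2,3,4,5,6,7,8}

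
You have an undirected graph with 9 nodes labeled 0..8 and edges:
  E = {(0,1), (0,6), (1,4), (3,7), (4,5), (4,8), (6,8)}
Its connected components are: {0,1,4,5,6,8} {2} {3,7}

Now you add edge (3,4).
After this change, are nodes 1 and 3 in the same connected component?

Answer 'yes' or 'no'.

Initial components: {0,1,4,5,6,8} {2} {3,7}
Adding edge (3,4): merges {3,7} and {0,1,4,5,6,8}.
New components: {0,1,3,4,5,6,7,8} {2}
Are 1 and 3 in the same component? yes

Answer: yes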